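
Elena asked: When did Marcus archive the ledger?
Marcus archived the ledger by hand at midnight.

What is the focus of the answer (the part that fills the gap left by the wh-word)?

The wh-word "when" asks about the time.
In the answer, "Marcus" and "the ledger" are given — repeated from the question.
"by hand" is also new, but it specifies the manner, which is not what the question asks about — so it is not the focus.
The constituent filling the time gap is "at midnight"; that is the focus.

at midnight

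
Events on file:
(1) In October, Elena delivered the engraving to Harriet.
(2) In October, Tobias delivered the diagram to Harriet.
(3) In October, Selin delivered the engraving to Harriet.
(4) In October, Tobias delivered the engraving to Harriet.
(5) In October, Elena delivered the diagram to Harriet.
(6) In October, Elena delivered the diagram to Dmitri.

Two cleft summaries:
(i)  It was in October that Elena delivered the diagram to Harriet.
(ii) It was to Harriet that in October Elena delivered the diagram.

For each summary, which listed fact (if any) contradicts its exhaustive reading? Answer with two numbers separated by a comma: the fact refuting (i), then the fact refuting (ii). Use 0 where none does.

0, 6

(i): focus "in October". No fact shares agent = Elena, thing = the diagram, recipient = Harriet with a different setting. 0.
(ii): focus "Harriet". Looking for agent = Elena, thing = the diagram, setting = in October with some other recipient — fact (6) has Dmitri there. Refuted.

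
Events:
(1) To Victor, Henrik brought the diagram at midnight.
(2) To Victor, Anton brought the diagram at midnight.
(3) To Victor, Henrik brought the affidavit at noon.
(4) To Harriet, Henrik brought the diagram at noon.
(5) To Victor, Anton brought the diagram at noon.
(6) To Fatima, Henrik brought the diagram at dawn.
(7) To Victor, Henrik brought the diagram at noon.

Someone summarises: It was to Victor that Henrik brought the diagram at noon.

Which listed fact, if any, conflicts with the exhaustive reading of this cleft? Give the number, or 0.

The cleft puts "Victor" in focus and presupposes the open proposition with agent = Henrik, thing = the diagram, setting = at noon.
The exhaustive reading says no other recipient fits that background.
Fact (4) shares the background but with recipient = Harriet; exhaustivity is violated.

4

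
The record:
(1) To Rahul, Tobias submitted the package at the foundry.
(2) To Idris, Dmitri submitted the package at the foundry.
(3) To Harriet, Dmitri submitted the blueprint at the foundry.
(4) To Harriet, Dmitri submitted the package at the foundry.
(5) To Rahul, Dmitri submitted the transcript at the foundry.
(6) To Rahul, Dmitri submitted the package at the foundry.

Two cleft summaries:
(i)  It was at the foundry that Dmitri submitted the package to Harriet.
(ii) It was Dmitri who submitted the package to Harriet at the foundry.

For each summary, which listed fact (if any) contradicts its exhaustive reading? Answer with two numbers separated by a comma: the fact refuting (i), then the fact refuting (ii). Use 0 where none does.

(i): focus "at the foundry". No fact shares Dmitri as agent and the package as thing and Harriet as recipient with a different setting. 0.
(ii): focus "Dmitri". No fact shares the package as thing and Harriet as recipient and at the foundry as setting with a different agent. 0.

0, 0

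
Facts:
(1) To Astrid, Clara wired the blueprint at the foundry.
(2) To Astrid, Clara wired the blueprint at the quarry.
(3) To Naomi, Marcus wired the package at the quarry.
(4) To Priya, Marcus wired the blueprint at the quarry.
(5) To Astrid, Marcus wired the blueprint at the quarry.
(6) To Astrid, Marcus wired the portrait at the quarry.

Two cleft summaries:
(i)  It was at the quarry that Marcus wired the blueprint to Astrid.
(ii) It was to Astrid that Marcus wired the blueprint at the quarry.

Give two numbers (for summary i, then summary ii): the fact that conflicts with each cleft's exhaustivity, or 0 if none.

0, 4

(i): focus "at the quarry". No fact shares same agent, thing, recipient (Marcus / the blueprint / Astrid) with a different setting. 0.
(ii): focus "Astrid". Looking for same agent, thing, setting (Marcus / the blueprint / at the quarry) with some other recipient — fact (4) has Priya there. Refuted.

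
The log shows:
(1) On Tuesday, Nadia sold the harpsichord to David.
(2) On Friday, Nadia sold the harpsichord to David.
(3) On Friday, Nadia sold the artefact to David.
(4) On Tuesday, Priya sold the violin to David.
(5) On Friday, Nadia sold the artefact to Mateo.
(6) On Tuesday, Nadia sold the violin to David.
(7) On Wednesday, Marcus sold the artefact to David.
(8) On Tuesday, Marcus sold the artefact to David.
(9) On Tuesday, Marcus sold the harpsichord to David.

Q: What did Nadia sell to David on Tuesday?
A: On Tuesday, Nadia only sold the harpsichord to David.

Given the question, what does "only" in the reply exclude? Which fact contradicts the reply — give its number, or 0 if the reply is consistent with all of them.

Answering "What did ...?" puts focus on the thing — here, "the harpsichord".
"Only" then excludes alternative things while the background — Nadia as agent and David as recipient and on Tuesday as setting — is held fixed.
Fact (6) keeps Nadia as agent and David as recipient and on Tuesday as setting but has thing = the violin; that refutes the reply.
(Fact (2) would refute a reading with focus on the setting — but that is not what the question asks.)

6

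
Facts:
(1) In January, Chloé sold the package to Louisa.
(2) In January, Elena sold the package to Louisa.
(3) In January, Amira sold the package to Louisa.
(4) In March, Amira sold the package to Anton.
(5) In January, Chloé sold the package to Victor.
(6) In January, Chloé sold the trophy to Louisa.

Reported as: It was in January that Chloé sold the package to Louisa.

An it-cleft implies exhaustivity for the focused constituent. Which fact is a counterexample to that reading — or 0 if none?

0

Focus of the cleft: "in January" (the setting). Presupposed background: same agent, thing, recipient (Chloé / the package / Louisa).
The exhaustive reading says no other setting fits that background.
No listed fact matches the background with a different setting. Exhaustivity holds.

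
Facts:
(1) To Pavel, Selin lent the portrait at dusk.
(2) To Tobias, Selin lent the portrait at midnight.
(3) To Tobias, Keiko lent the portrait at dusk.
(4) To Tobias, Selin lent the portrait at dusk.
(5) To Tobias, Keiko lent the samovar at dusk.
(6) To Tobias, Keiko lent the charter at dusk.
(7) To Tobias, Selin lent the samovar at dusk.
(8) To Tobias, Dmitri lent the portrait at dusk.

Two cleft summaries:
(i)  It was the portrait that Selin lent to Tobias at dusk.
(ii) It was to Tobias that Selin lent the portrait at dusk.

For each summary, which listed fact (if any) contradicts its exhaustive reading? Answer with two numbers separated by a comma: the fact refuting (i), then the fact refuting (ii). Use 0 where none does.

Summary (i) focuses "the portrait" (the thing); background agent = Selin, recipient = Tobias, setting = at dusk. Fact (7) matches that background with thing = the samovar — refutes (i).
Summary (ii) focuses "Tobias" (the recipient); background agent = Selin, thing = the portrait, setting = at dusk. Fact (1) matches that background with recipient = Pavel — refutes (ii).

7, 1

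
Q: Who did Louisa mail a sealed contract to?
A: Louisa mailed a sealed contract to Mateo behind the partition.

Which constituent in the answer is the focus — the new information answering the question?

The wh-word "who" asks about the recipient.
In the answer, "Louisa" and "a sealed contract" are given — repeated from the question.
"behind the partition" is also new, but it specifies the location, which is not what the question asks about — so it is not the focus.
The constituent filling the recipient gap is "to Mateo"; that is the focus.

to Mateo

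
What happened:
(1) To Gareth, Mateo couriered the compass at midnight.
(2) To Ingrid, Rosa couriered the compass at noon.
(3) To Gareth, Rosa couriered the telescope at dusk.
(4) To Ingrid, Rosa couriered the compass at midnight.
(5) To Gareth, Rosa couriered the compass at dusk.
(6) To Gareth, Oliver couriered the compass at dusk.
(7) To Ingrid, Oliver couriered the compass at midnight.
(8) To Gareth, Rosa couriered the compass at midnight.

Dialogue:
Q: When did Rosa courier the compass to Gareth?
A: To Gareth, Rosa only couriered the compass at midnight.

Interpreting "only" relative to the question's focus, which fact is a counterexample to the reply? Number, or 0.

Answering "When did ...?" puts focus on the setting — here, "at midnight".
"Only" then excludes alternative settings while the background — Rosa as agent and the compass as thing and Gareth as recipient — is held fixed.
Fact (5) shares the background with a different setting (at dusk) — counterexample.
(Fact (4) would refute a reading with focus on the recipient — but that is not what the question asks.)

5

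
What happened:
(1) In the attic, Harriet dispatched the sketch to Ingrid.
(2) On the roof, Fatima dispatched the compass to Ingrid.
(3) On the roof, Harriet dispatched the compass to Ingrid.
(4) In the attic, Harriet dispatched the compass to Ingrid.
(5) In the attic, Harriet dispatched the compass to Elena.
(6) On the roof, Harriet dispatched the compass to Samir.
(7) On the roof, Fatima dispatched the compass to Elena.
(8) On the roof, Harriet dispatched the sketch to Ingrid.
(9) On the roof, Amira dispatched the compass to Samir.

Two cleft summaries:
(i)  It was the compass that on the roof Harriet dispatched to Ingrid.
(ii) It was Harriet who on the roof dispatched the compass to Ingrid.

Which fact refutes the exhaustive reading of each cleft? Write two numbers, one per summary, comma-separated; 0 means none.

Summary (i) focuses "the compass" (the thing); background agent = Harriet, recipient = Ingrid, setting = on the roof. Fact (8) matches that background with thing = the sketch — refutes (i).
Summary (ii) focuses "Harriet" (the agent); background thing = the compass, recipient = Ingrid, setting = on the roof. Fact (2) matches that background with agent = Fatima — refutes (ii).

8, 2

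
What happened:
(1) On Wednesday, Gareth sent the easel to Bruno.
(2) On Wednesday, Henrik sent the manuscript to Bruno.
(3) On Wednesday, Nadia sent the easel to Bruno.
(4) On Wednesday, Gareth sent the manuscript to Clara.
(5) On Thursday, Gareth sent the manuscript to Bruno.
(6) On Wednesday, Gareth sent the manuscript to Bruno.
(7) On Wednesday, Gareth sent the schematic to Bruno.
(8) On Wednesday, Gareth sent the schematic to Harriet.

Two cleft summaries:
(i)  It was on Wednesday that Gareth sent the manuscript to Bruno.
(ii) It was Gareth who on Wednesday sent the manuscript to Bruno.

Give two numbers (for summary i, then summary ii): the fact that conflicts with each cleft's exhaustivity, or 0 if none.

5, 2

(i): focus "on Wednesday". Looking for Gareth as agent and the manuscript as thing and Bruno as recipient with some other setting — fact (5) has on Thursday there. Refuted.
(ii): focus "Gareth". Looking for the manuscript as thing and Bruno as recipient and on Wednesday as setting with some other agent — fact (2) has Henrik there. Refuted.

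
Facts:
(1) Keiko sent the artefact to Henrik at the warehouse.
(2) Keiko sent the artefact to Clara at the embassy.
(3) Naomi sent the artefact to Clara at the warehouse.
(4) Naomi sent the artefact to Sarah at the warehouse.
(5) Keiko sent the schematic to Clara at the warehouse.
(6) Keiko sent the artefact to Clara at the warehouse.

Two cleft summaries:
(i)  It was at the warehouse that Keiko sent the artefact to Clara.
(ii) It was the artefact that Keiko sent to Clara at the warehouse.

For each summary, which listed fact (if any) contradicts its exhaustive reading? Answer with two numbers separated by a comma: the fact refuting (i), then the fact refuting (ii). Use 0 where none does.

(i): focus "at the warehouse". Looking for Keiko as agent and the artefact as thing and Clara as recipient with some other setting — fact (2) has at the embassy there. Refuted.
(ii): focus "the artefact". Looking for Keiko as agent and Clara as recipient and at the warehouse as setting with some other thing — fact (5) has the schematic there. Refuted.

2, 5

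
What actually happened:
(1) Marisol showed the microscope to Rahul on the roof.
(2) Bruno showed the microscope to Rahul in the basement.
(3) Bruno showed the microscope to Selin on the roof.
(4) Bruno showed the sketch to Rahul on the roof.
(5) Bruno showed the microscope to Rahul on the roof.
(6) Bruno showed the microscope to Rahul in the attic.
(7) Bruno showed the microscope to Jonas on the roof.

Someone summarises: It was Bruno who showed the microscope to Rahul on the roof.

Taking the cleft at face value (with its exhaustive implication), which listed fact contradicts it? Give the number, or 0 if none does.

Focus of the cleft: "Bruno" (the agent). Presupposed background: the microscope as thing and Rahul as recipient and on the roof as setting.
Exhaustivity: Bruno is the only agent satisfying that background.
But fact (1) also has the microscope as thing and Rahul as recipient and on the roof as setting, with agent = Marisol — so the exhaustive reading fails.

1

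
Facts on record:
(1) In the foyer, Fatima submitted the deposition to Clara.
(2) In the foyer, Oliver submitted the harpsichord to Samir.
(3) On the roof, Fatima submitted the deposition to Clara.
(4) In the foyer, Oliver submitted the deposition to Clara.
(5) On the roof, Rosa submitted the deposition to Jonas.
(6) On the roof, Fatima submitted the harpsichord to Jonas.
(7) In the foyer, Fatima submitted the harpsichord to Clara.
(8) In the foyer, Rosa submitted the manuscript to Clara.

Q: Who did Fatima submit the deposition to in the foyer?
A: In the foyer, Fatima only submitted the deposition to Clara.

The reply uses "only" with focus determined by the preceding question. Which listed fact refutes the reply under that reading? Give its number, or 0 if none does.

0

The question "Who did ... to ...?" targets the recipient, so in the reply the focus falls on "Clara".
"Only" then excludes alternative recipients while the background — agent = Fatima, thing = the deposition, setting = in the foyer — is held fixed.
No listed fact shares that background with another recipient. Nothing contradicts the reply.
(Fact (7) would refute a reading with focus on the thing — but that is not what the question asks.)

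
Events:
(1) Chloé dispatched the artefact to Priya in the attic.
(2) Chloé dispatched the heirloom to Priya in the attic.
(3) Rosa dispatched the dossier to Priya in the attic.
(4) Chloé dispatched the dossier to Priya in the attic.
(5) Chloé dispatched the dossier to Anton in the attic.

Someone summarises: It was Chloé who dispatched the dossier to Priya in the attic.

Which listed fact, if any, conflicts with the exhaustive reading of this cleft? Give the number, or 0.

3

Focus of the cleft: "Chloé" (the agent). Presupposed background: thing = the dossier, recipient = Priya, setting = in the attic.
The exhaustive reading says no other agent fits that background.
But fact (3) also has thing = the dossier, recipient = Priya, setting = in the attic, with agent = Rosa — so the exhaustive reading fails.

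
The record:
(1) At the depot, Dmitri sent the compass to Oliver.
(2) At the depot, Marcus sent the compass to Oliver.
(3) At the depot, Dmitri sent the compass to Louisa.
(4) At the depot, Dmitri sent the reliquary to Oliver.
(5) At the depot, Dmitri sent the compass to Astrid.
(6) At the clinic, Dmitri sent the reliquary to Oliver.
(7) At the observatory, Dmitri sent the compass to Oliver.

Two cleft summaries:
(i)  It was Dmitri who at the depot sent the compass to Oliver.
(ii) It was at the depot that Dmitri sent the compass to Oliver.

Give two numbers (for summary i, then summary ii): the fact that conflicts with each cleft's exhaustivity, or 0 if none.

2, 7

Summary (i) focuses "Dmitri" (the agent); background thing = the compass, recipient = Oliver, setting = at the depot. Fact (2) matches that background with agent = Marcus — refutes (i).
Summary (ii) focuses "at the depot" (the setting); background agent = Dmitri, thing = the compass, recipient = Oliver. Fact (7) matches that background with setting = at the observatory — refutes (ii).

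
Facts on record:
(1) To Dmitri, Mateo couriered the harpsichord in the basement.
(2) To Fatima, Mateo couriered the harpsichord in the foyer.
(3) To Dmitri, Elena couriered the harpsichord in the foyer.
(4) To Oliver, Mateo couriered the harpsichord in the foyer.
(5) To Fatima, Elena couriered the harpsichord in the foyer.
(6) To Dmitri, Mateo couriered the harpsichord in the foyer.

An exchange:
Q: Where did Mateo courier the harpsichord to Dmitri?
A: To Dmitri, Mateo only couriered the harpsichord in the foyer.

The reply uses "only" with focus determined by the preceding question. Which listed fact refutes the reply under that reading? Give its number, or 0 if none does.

Answering "Where did ...?" puts focus on the setting — here, "in the foyer".
So "only" ranges over settings; the rest (Mateo as agent and the harpsichord as thing and Dmitri as recipient) is presupposed.
Fact (1) keeps Mateo as agent and the harpsichord as thing and Dmitri as recipient but has setting = in the basement; that refutes the reply.
(Fact (2) would refute a reading with focus on the recipient — but that is not what the question asks.)

1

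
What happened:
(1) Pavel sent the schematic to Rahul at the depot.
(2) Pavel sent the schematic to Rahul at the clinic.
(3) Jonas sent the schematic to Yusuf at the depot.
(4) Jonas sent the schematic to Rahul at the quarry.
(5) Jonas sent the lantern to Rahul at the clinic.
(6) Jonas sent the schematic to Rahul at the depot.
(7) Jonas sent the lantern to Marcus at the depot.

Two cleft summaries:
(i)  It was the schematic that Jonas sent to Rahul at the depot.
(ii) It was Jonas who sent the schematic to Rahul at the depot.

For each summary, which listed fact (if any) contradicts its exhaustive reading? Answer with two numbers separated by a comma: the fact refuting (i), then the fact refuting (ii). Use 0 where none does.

(i): focus "the schematic". No fact shares Jonas as agent and Rahul as recipient and at the depot as setting with a different thing. 0.
(ii): focus "Jonas". Looking for the schematic as thing and Rahul as recipient and at the depot as setting with some other agent — fact (1) has Pavel there. Refuted.

0, 1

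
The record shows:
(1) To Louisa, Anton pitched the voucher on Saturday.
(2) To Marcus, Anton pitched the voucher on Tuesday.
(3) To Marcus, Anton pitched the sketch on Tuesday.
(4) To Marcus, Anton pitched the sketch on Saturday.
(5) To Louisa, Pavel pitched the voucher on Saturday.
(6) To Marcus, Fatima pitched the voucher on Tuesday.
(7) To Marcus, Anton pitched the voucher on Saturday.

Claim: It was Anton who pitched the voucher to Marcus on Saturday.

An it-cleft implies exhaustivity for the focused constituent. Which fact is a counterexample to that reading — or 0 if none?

0

Focus of the cleft: "Anton" (the agent). Presupposed background: same thing, recipient, setting (the voucher / Marcus / on Saturday).
Exhaustivity: Anton is the only agent satisfying that background.
Every other fact differs from the presupposition on some backgrounded slot, so none challenges the exhaustivity.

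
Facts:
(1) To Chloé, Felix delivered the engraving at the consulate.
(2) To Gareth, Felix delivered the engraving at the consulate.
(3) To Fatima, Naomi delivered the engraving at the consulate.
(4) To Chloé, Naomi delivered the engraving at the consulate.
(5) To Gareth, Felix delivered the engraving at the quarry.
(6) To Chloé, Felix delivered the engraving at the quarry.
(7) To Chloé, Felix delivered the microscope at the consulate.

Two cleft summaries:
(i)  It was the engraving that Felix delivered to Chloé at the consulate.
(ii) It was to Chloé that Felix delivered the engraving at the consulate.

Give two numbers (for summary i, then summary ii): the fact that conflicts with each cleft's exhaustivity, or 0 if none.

(i): focus "the engraving". Looking for same agent, recipient, setting (Felix / Chloé / at the consulate) with some other thing — fact (7) has the microscope there. Refuted.
(ii): focus "Chloé". Looking for same agent, thing, setting (Felix / the engraving / at the consulate) with some other recipient — fact (2) has Gareth there. Refuted.

7, 2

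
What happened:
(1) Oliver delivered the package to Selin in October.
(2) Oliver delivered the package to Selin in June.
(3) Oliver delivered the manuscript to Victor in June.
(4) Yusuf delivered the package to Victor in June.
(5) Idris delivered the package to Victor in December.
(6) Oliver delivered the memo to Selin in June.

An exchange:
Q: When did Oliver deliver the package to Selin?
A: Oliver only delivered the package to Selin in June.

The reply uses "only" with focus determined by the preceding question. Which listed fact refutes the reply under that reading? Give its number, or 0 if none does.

Answering "When did ...?" puts focus on the setting — here, "in June".
So "only" ranges over settings; the rest (agent = Oliver, thing = the package, recipient = Selin) is presupposed.
Fact (1) keeps agent = Oliver, thing = the package, recipient = Selin but has setting = in October; that refutes the reply.
(Fact (6) would refute a reading with focus on the thing — but that is not what the question asks.)

1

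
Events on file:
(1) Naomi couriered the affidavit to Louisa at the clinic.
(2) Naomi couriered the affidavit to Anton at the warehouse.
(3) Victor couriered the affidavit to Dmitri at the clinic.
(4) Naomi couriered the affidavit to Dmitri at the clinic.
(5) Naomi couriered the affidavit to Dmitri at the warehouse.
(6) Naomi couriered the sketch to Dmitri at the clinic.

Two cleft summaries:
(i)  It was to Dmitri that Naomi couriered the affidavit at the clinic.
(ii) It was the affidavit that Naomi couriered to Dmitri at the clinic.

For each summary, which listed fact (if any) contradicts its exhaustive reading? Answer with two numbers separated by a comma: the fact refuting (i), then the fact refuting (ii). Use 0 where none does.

(i): focus "Dmitri". Looking for same agent, thing, setting (Naomi / the affidavit / at the clinic) with some other recipient — fact (1) has Louisa there. Refuted.
(ii): focus "the affidavit". Looking for same agent, recipient, setting (Naomi / Dmitri / at the clinic) with some other thing — fact (6) has the sketch there. Refuted.

1, 6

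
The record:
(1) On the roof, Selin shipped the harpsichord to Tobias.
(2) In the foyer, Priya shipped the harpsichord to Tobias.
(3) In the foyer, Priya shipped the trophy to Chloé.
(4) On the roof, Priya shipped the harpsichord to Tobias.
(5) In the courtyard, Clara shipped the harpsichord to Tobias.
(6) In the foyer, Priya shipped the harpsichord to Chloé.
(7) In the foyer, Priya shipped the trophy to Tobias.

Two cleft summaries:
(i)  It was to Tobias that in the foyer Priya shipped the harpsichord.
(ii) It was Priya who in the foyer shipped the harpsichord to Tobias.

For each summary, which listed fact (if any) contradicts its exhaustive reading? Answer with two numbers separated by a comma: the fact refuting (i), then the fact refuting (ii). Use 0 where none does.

Summary (i) focuses "Tobias" (the recipient); background agent = Priya, thing = the harpsichord, setting = in the foyer. Fact (6) matches that background with recipient = Chloé — refutes (i).
Summary (ii) focuses "Priya" (the agent); background thing = the harpsichord, recipient = Tobias, setting = in the foyer. No fact matches that background with a different agent, so 0.

6, 0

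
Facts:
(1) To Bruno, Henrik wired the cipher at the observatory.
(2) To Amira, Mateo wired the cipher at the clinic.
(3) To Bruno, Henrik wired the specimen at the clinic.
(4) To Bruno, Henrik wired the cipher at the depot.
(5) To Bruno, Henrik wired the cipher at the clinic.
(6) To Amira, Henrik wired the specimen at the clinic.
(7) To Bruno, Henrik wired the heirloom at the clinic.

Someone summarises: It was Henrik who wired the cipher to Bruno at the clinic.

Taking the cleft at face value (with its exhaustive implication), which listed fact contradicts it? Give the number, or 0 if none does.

0

The cleft puts "Henrik" in focus and presupposes the open proposition with thing = the cipher, recipient = Bruno, setting = at the clinic.
The exhaustive reading says no other agent fits that background.
No listed fact matches the background with a different agent. Exhaustivity holds.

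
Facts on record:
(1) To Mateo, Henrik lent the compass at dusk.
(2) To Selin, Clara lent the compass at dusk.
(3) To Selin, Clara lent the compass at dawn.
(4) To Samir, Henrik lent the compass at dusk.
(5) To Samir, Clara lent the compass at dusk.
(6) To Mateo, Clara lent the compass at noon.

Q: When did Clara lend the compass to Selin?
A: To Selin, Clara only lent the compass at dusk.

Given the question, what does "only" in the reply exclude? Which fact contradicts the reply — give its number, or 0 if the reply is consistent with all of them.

The question "When did ...?" targets the setting, so in the reply the focus falls on "at dusk".
So "only" ranges over settings; the rest (Clara as agent and the compass as thing and Selin as recipient) is presupposed.
Fact (3) shares the background with a different setting (at dawn) — counterexample.
(Fact (5) would refute a reading with focus on the recipient — but that is not what the question asks.)

3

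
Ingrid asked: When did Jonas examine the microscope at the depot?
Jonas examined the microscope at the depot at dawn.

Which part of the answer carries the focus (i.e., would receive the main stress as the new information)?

The wh-word "when" asks about the time.
In the answer, "Jonas", "the microscope" and "at the depot" are given — repeated from the question.
The constituent filling the time gap is "at dawn"; that is the focus and would carry nuclear stress.

at dawn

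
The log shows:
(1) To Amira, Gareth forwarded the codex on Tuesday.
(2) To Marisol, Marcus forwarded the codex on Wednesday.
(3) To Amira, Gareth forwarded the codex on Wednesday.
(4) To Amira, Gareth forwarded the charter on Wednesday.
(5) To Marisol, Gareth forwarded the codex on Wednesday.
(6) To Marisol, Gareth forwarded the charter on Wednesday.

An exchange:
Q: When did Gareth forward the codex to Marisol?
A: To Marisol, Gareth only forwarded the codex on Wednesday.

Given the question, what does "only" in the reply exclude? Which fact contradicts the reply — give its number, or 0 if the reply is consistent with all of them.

Answering "When did ...?" puts focus on the setting — here, "on Wednesday".
So "only" ranges over settings; the rest (Gareth as agent and the codex as thing and Marisol as recipient) is presupposed.
No fact keeps Gareth as agent and the codex as thing and Marisol as recipient while changing the setting; every other fact differs on something backgrounded. The reply stands.
(Fact (6) would refute a reading with focus on the thing — but that is not what the question asks.)

0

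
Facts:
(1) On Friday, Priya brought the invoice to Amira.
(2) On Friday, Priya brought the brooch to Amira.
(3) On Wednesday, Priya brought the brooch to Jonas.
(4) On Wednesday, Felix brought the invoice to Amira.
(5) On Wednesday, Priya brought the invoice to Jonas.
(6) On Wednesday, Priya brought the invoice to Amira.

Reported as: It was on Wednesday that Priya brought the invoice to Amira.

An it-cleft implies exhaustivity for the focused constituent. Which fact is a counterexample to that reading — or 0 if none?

The cleft puts "on Wednesday" in focus and presupposes the open proposition with agent = Priya, thing = the invoice, recipient = Amira.
The exhaustive reading says no other setting fits that background.
But fact (1) also has agent = Priya, thing = the invoice, recipient = Amira, with setting = on Friday — so the exhaustive reading fails.

1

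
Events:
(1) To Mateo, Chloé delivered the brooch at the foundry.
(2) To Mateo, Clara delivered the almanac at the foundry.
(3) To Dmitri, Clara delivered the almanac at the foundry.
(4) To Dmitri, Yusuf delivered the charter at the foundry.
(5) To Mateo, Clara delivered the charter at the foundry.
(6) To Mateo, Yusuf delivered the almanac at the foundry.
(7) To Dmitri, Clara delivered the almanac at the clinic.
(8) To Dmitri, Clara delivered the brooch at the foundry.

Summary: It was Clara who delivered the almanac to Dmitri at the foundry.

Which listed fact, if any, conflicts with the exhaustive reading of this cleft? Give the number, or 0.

0

The cleft puts "Clara" in focus and presupposes the open proposition with same thing, recipient, setting (the almanac / Dmitri / at the foundry).
The exhaustive reading says no other agent fits that background.
No listed fact matches the background with a different agent. Exhaustivity holds.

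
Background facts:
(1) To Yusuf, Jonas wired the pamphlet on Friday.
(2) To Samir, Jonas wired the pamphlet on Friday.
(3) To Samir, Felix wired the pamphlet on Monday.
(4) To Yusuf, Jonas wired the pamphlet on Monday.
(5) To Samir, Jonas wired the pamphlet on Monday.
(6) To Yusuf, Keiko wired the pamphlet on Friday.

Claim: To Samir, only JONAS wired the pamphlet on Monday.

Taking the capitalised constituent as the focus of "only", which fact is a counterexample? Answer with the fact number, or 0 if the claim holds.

Focus (in capitals) is "Jonas" — the agent. "Only" excludes alternative agents while holding fixed same thing, recipient, setting (the pamphlet / Samir / on Monday).
Fact (3) shares the background but differs in agent (Felix) — a counterexample.

3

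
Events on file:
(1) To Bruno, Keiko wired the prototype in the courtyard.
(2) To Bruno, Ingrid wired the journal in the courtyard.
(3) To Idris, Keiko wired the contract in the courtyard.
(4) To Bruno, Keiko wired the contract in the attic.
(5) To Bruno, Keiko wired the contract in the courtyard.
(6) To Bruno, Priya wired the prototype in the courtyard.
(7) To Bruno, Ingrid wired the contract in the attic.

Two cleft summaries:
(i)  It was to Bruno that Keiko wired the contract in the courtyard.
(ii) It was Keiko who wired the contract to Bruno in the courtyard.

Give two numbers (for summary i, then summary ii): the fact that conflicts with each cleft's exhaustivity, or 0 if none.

3, 0

(i): focus "Bruno". Looking for agent = Keiko, thing = the contract, setting = in the courtyard with some other recipient — fact (3) has Idris there. Refuted.
(ii): focus "Keiko". No fact shares thing = the contract, recipient = Bruno, setting = in the courtyard with a different agent. 0.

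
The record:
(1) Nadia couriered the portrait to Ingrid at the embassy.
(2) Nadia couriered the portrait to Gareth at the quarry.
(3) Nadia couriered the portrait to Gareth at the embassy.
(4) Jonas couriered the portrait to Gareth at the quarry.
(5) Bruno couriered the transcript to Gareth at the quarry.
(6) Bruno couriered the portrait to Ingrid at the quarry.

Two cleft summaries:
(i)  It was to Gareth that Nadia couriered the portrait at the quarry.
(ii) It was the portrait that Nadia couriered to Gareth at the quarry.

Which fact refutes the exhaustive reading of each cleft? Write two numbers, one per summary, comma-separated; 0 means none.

0, 0

(i): focus "Gareth". No fact shares agent = Nadia, thing = the portrait, setting = at the quarry with a different recipient. 0.
(ii): focus "the portrait". No fact shares agent = Nadia, recipient = Gareth, setting = at the quarry with a different thing. 0.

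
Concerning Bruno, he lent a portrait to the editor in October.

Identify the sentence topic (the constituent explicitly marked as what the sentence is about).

Bruno

The construction explicitly marks "Bruno" as what the sentence is about — the topic.
The remainder of the clause is the comment (what is said about the topic).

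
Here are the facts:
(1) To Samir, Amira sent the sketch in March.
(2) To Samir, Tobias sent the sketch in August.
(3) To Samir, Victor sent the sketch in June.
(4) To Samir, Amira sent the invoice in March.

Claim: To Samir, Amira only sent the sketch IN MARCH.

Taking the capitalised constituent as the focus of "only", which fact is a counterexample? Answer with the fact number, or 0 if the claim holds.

0

The capitals mark "in March" as focus. So "only" rules out other settings, with the rest (same agent, thing, recipient (Amira / the sketch / Samir)) as background.
Every other fact changes something in the background, not just the setting. Nothing refutes the claim.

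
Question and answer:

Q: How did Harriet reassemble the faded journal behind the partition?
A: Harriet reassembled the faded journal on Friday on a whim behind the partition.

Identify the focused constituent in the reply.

The wh-word "how" asks about the manner.
In the answer, "Harriet", "the faded journal" and "behind the partition" are given — repeated from the question.
"on Friday" is also new, but it specifies the time, which is not what the question asks about — so it is not the focus.
The constituent filling the manner gap is "on a whim"; that is the focus.

on a whim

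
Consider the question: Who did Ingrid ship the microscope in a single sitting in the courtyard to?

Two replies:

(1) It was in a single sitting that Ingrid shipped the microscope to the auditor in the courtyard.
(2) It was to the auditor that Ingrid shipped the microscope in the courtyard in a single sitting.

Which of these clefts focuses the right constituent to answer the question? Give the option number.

2

The question word "who" targets the recipient.
Option (1) clefts "in a single sitting" — the manner, not what was asked.
Option (2) clefts "to the auditor" — that matches what the question asks about.
So the congruent reply is (2).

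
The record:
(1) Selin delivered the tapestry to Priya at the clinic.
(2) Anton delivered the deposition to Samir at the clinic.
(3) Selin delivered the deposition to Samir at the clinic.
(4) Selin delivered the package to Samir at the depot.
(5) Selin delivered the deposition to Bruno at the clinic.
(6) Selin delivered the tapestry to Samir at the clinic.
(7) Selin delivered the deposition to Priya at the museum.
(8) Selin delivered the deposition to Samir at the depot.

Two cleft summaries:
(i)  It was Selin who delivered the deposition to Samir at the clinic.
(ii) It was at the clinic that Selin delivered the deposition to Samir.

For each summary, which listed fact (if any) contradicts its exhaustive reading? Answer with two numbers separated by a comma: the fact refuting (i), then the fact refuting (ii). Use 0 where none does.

2, 8

(i): focus "Selin". Looking for same thing, recipient, setting (the deposition / Samir / at the clinic) with some other agent — fact (2) has Anton there. Refuted.
(ii): focus "at the clinic". Looking for same agent, thing, recipient (Selin / the deposition / Samir) with some other setting — fact (8) has at the depot there. Refuted.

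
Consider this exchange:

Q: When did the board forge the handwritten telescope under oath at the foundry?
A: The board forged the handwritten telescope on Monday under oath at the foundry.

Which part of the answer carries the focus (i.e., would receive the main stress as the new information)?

on Monday

The wh-word "when" asks about the time.
In the answer, "the board", "the handwritten telescope", "under oath" and "at the foundry" are given — repeated from the question.
The constituent filling the time gap is "on Monday"; that is the focus and would carry nuclear stress.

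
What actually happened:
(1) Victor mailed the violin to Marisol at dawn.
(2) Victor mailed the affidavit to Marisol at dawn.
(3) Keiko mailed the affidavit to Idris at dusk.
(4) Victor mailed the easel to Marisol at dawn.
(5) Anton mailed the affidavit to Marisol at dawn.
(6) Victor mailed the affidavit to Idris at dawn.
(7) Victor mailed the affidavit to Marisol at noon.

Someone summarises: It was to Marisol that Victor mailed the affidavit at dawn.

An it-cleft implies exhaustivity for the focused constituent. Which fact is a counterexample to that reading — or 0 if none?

6

Focus of the cleft: "Marisol" (the recipient). Presupposed background: agent = Victor, thing = the affidavit, setting = at dawn.
Exhaustivity: Marisol is the only recipient satisfying that background.
But fact (6) also has agent = Victor, thing = the affidavit, setting = at dawn, with recipient = Idris — so the exhaustive reading fails.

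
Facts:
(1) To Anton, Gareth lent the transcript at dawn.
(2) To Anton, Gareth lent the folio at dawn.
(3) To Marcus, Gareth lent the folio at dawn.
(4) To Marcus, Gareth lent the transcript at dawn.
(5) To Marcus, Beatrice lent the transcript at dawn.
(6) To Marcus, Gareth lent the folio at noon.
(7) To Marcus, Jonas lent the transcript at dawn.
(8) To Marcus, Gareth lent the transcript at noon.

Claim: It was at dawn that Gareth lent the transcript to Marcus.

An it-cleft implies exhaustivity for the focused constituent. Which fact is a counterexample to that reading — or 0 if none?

8

The cleft puts "at dawn" in focus and presupposes the open proposition with Gareth as agent and the transcript as thing and Marcus as recipient.
Exhaustivity: at dawn is the only setting satisfying that background.
Fact (8) shares the background but with setting = at noon; exhaustivity is violated.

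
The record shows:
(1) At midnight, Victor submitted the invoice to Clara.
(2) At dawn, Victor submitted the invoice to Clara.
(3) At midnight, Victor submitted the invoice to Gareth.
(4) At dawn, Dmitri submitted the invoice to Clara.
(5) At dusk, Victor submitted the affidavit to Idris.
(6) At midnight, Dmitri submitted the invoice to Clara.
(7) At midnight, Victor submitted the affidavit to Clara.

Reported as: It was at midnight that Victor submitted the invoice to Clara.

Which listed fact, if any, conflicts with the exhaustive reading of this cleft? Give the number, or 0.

Focus of the cleft: "at midnight" (the setting). Presupposed background: Victor as agent and the invoice as thing and Clara as recipient.
Exhaustivity: at midnight is the only setting satisfying that background.
But fact (2) also has Victor as agent and the invoice as thing and Clara as recipient, with setting = at dawn — so the exhaustive reading fails.

2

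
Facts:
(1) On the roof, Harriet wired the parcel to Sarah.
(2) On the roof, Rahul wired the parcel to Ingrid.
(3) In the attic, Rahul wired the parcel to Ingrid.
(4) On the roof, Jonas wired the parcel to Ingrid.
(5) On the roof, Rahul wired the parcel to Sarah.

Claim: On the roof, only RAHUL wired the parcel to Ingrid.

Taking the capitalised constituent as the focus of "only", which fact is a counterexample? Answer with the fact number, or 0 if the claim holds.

Focus (in capitals) is "Rahul" — the agent. "Only" excludes alternative agents while holding fixed thing = the parcel, recipient = Ingrid, setting = on the roof.
Fact (4) matches on thing = the parcel, recipient = Ingrid, setting = on the roof, but has agent = Jonas instead. That refutes the claim.

4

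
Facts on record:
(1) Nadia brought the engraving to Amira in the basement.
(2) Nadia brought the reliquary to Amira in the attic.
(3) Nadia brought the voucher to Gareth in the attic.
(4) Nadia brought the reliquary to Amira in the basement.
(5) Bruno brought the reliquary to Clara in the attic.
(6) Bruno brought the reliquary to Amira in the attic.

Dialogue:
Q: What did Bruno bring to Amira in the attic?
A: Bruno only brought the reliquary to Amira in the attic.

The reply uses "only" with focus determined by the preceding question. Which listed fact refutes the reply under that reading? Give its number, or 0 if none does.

Answering "What did ...?" puts focus on the thing — here, "the reliquary".
"Only" then excludes alternative things while the background — agent = Bruno, recipient = Amira, setting = in the attic — is held fixed.
No listed fact shares that background with another thing. Nothing contradicts the reply.
(Fact (5) would refute a reading with focus on the recipient — but that is not what the question asks.)

0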